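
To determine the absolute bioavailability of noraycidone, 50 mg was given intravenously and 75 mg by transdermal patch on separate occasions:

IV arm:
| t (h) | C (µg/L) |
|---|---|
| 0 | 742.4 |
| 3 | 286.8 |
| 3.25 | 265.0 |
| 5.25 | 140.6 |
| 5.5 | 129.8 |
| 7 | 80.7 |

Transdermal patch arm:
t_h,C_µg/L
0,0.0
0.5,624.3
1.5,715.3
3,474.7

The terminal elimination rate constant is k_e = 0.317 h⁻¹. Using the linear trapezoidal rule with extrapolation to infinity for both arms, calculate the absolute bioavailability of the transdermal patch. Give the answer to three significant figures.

F = 0.870

Trapezoidal AUC_0→7 (IV):
  [0→3]: (742.4+286.8)/2 × 3 = 1543.8
  [3→3.25]: (286.8+265.0)/2 × 0.25 = 68.975
  [3.25→5.25]: (265.0+140.6)/2 × 2 = 405.6
  [5.25→5.5]: (140.6+129.8)/2 × 0.25 = 33.8
  [5.5→7]: (129.8+80.7)/2 × 1.5 = 157.875
  Sum = 2210.05 µg/L·h
IV tail: 80.7/0.317 = 254.574; AUC_iv,0→∞ = 2210.05 + 254.574 = 2464.624 µg/L·h
Trapezoidal AUC_0→3 (transdermal patch):
  [0→0.5]: (0.0+624.3)/2 × 0.5 = 156.075
  [0.5→1.5]: (624.3+715.3)/2 × 1 = 669.8
  [1.5→3]: (715.3+474.7)/2 × 1.5 = 892.5
  Sum = 1718.375 µg/L·h
transdermal patch tail: 474.7/0.317 = 1497.476; AUC_ev,0→∞ = 1718.375 + 1497.476 = 3215.851 µg/L·h
F = (AUC_ev/D_ev)/(AUC_iv/D_iv) = (3215.851/75)/(2464.624/50) = 42.878/49.29248 = 0.8699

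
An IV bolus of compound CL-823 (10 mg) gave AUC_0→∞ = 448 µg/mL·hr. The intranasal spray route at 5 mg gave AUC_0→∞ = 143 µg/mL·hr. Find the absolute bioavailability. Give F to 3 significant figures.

F = (AUC_ev / D_ev) / (AUC_iv / D_iv)
  = (143/5) / (448/10)
  = 28.6 / 44.8 = 0.6384

F = 0.638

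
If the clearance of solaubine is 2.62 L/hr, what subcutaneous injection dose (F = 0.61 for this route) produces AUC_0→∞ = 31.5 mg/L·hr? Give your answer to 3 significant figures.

Dose = 135 mg

Dose = CL × AUC_0→∞ / F
     = 2.62 × 31.5 / 0.61 = 135.295 mg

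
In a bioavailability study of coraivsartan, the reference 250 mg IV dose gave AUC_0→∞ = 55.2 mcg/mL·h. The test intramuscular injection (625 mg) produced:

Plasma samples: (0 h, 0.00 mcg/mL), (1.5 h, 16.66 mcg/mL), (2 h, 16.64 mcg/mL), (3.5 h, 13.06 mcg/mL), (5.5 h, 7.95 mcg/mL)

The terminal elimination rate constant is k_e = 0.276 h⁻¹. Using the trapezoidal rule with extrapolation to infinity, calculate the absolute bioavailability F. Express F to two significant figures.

F = 0.67

Trapezoidal AUC_0→5.5 (intramuscular injection):
  [0→1.5]: (0.00+16.66)/2 × 1.5 = 12.495
  [1.5→2]: (16.66+16.64)/2 × 0.5 = 8.325
  [2→3.5]: (16.64+13.06)/2 × 1.5 = 22.275
  [3.5→5.5]: (13.06+7.95)/2 × 2 = 21.01
  Sum = 64.105 mcg/mL·h
Tail: C_last/k_e = 7.95/0.276 = 28.804
AUC_0→∞ (intramuscular injection) = 64.105 + 28.804 = 92.909 mcg/mL·h
F = (AUC_ev/D_ev)/(AUC_iv/D_iv) = (92.909/625)/(55.2/250) = 0.1486544/0.2208 = 0.6733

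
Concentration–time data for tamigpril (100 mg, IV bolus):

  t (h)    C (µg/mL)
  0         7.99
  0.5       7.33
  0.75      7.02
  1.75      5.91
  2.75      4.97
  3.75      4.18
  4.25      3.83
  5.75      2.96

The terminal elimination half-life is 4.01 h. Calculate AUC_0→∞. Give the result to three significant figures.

Trapezoidal AUC_0→5.75:
  [0→0.5]: (7.99+7.33)/2 × 0.5 = 3.83
  [0.5→0.75]: (7.33+7.02)/2 × 0.25 = 1.79375
  [0.75→1.75]: (7.02+5.91)/2 × 1 = 6.465
  [1.75→2.75]: (5.91+4.97)/2 × 1 = 5.44
  [2.75→3.75]: (4.97+4.18)/2 × 1 = 4.575
  [3.75→4.25]: (4.18+3.83)/2 × 0.5 = 2.0025
  [4.25→5.75]: (3.83+2.96)/2 × 1.5 = 5.0925
  Sum = 29.19875 µg/mL·h
k_e = ln2 / t½ = 0.693147 / 4.01 = 0.1729 h^-1
Extrapolated tail: C_last / k_e = 2.96 / 0.1729 = 17.120
AUC_0→∞ = 29.19875 + 17.120 = 46.31875 µg/mL·h

AUC = 46.3 µg/mL·h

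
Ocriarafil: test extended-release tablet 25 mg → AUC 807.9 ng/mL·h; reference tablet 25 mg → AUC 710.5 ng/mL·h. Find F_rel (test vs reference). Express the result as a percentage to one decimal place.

F_rel = 113.7%

F_rel = (AUC_test/D_test) / (AUC_ref/D_ref)
      = (807.9/25) / (710.5/25)
      = 32.316 / 28.42 = 1.1371 = 113.71%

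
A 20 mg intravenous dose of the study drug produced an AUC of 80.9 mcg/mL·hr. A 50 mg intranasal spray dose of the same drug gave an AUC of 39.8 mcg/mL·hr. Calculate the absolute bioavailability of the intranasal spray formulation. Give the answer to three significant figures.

F = 0.197

F = (AUC_ev / D_ev) / (AUC_iv / D_iv)
  = (39.8/50) / (80.9/20)
  = 0.796 / 4.045 = 0.1968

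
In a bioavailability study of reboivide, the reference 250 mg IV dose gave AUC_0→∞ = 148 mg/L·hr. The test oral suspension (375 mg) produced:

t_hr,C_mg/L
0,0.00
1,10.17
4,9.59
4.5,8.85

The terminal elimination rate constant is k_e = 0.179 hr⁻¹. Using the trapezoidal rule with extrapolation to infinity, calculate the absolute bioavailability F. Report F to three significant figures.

Trapezoidal AUC_0→4.5 (oral suspension):
  [0→1]: (0.00+10.17)/2 × 1 = 5.085
  [1→4]: (10.17+9.59)/2 × 3 = 29.64
  [4→4.5]: (9.59+8.85)/2 × 0.5 = 4.61
  Sum = 39.335 mg/L·hr
Tail: C_last/k_e = 8.85/0.179 = 49.441
AUC_0→∞ (oral suspension) = 39.335 + 49.441 = 88.776 mg/L·hr
F = (AUC_ev/D_ev)/(AUC_iv/D_iv) = (88.776/375)/(148/250) = 0.236736/0.592 = 0.3999

F = 0.400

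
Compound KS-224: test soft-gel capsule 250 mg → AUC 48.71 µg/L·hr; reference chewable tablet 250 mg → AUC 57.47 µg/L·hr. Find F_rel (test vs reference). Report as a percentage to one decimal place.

F_rel = (AUC_test/D_test) / (AUC_ref/D_ref)
      = (48.71/250) / (57.47/250)
      = 0.19484 / 0.22988 = 0.8476 = 84.76%

F_rel = 84.8%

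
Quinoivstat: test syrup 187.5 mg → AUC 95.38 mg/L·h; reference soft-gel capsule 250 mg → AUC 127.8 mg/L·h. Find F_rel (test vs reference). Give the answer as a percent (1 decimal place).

F_rel = 99.5%

F_rel = (AUC_test/D_test) / (AUC_ref/D_ref)
      = (95.38/187.5) / (127.8/250)
      = 0.508693 / 0.5112 = 0.9951 = 99.51%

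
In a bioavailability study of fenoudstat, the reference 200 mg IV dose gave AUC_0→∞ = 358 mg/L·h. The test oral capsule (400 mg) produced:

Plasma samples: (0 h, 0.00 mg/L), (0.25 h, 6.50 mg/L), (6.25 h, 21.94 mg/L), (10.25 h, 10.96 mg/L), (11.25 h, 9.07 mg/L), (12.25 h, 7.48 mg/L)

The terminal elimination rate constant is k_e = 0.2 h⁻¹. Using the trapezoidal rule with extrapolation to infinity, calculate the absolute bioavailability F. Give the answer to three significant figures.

Trapezoidal AUC_0→12.25 (oral capsule):
  [0→0.25]: (0.00+6.50)/2 × 0.25 = 0.8125
  [0.25→6.25]: (6.50+21.94)/2 × 6 = 85.32
  [6.25→10.25]: (21.94+10.96)/2 × 4 = 65.8
  [10.25→11.25]: (10.96+9.07)/2 × 1 = 10.015
  [11.25→12.25]: (9.07+7.48)/2 × 1 = 8.275
  Sum = 170.2225 mg/L·h
Tail: C_last/k_e = 7.48/0.2 = 37.400
AUC_0→∞ (oral capsule) = 170.2225 + 37.400 = 207.6225 mg/L·h
F = (AUC_ev/D_ev)/(AUC_iv/D_iv) = (207.6225/400)/(358/200) = 0.51905625/1.79 = 0.2900

F = 0.290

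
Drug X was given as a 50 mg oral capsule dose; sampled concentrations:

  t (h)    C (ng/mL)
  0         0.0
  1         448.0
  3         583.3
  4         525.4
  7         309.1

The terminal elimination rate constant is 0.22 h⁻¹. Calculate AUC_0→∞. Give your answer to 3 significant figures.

Trapezoidal AUC_0→7:
  [0→1]: (0.0+448.0)/2 × 1 = 224.0
  [1→3]: (448.0+583.3)/2 × 2 = 1031.3
  [3→4]: (583.3+525.4)/2 × 1 = 554.35
  [4→7]: (525.4+309.1)/2 × 3 = 1251.75
  Sum = 3061.4 ng/mL·h
Extrapolated tail: C_last / k_e = 309.1 / 0.22 = 1405.000
AUC_0→∞ = 3061.4 + 1405.000 = 4466.4 ng/mL·h

AUC = 4470 ng/mL·h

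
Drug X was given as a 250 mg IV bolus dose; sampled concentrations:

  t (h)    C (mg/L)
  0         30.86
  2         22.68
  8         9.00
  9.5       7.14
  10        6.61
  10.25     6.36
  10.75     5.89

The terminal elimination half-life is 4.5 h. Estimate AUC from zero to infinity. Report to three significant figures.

AUC = 207 mg/L·h

Trapezoidal AUC_0→10.75:
  [0→2]: (30.86+22.68)/2 × 2 = 53.54
  [2→8]: (22.68+9.00)/2 × 6 = 95.04
  [8→9.5]: (9.00+7.14)/2 × 1.5 = 12.105
  [9.5→10]: (7.14+6.61)/2 × 0.5 = 3.4375
  [10→10.25]: (6.61+6.36)/2 × 0.25 = 1.62125
  [10.25→10.75]: (6.36+5.89)/2 × 0.5 = 3.0625
  Sum = 168.80625 mg/L·h
k_e = ln2 / t½ = 0.693147 / 4.5 = 0.1540 h^-1
Extrapolated tail: C_last / k_e = 5.89 / 0.154 = 38.247
AUC_0→∞ = 168.80625 + 38.247 = 207.05325 mg/L·h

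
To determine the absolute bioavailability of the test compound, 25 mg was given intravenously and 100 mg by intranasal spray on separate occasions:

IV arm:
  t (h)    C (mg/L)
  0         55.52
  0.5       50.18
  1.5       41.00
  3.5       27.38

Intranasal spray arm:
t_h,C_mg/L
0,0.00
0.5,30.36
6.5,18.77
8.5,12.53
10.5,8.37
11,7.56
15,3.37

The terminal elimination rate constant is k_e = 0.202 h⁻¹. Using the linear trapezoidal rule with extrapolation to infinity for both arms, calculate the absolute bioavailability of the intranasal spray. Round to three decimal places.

Trapezoidal AUC_0→3.5 (IV):
  [0→0.5]: (55.52+50.18)/2 × 0.5 = 26.425
  [0.5→1.5]: (50.18+41.00)/2 × 1 = 45.59
  [1.5→3.5]: (41.00+27.38)/2 × 2 = 68.38
  Sum = 140.395 mg/L·h
IV tail: 27.38/0.202 = 135.545; AUC_iv,0→∞ = 140.395 + 135.545 = 275.94 mg/L·h
Trapezoidal AUC_0→15 (intranasal spray):
  [0→0.5]: (0.00+30.36)/2 × 0.5 = 7.59
  [0.5→6.5]: (30.36+18.77)/2 × 6 = 147.39
  [6.5→8.5]: (18.77+12.53)/2 × 2 = 31.3
  [8.5→10.5]: (12.53+8.37)/2 × 2 = 20.9
  [10.5→11]: (8.37+7.56)/2 × 0.5 = 3.9825
  [11→15]: (7.56+3.37)/2 × 4 = 21.86
  Sum = 233.0225 mg/L·h
intranasal spray tail: 3.37/0.202 = 16.683; AUC_ev,0→∞ = 233.0225 + 16.683 = 249.7055 mg/L·h
F = (AUC_ev/D_ev)/(AUC_iv/D_iv) = (249.7055/100)/(275.94/25) = 2.497055/11.0376 = 0.2262

F = 0.226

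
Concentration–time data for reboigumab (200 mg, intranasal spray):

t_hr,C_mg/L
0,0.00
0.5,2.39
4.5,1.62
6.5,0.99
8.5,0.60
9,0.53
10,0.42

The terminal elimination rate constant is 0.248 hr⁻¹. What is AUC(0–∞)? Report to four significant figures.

AUC = 15.27 mg/L·hr

Trapezoidal AUC_0→10:
  [0→0.5]: (0.00+2.39)/2 × 0.5 = 0.5975
  [0.5→4.5]: (2.39+1.62)/2 × 4 = 8.02
  [4.5→6.5]: (1.62+0.99)/2 × 2 = 2.61
  [6.5→8.5]: (0.99+0.60)/2 × 2 = 1.59
  [8.5→9]: (0.60+0.53)/2 × 0.5 = 0.2825
  [9→10]: (0.53+0.42)/2 × 1 = 0.475
  Sum = 13.575 mg/L·hr
Extrapolated tail: C_last / k_e = 0.42 / 0.248 = 1.694
AUC_0→∞ = 13.575 + 1.694 = 15.269 mg/L·hr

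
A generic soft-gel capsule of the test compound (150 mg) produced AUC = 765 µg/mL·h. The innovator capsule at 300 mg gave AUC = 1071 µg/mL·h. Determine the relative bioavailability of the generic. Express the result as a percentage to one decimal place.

F_rel = 142.9%

F_rel = (AUC_test/D_test) / (AUC_ref/D_ref)
      = (765/150) / (1071/300)
      = 5.1 / 3.57 = 1.4286 = 142.86%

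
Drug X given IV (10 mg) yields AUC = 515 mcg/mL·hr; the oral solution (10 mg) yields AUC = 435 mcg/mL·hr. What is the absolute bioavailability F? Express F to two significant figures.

F = 0.84

F = (AUC_ev / D_ev) / (AUC_iv / D_iv)
  = (435/10) / (515/10)
  = 43.5 / 51.5 = 0.8447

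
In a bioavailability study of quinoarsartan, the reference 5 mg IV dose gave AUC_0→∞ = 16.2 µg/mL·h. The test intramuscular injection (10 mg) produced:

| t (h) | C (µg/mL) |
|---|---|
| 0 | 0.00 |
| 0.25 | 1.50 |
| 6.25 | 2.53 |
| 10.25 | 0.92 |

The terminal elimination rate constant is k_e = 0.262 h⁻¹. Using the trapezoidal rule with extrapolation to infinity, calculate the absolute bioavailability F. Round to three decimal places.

F = 0.700

Trapezoidal AUC_0→10.25 (intramuscular injection):
  [0→0.25]: (0.00+1.50)/2 × 0.25 = 0.1875
  [0.25→6.25]: (1.50+2.53)/2 × 6 = 12.09
  [6.25→10.25]: (2.53+0.92)/2 × 4 = 6.9
  Sum = 19.1775 µg/mL·h
Tail: C_last/k_e = 0.92/0.262 = 3.511
AUC_0→∞ (intramuscular injection) = 19.1775 + 3.511 = 22.6885 µg/mL·h
F = (AUC_ev/D_ev)/(AUC_iv/D_iv) = (22.6885/10)/(16.2/5) = 2.26885/3.24 = 0.7003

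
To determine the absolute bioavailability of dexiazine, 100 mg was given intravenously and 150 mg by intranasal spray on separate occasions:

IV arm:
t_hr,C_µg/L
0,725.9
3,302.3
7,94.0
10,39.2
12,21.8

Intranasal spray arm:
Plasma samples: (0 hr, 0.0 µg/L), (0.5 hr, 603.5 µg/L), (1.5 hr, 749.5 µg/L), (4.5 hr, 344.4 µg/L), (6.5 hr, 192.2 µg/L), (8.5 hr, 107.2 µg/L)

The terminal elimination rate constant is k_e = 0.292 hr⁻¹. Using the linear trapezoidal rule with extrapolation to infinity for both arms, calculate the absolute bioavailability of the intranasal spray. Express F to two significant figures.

Trapezoidal AUC_0→12 (IV):
  [0→3]: (725.9+302.3)/2 × 3 = 1542.3
  [3→7]: (302.3+94.0)/2 × 4 = 792.6
  [7→10]: (94.0+39.2)/2 × 3 = 199.8
  [10→12]: (39.2+21.8)/2 × 2 = 61.0
  Sum = 2595.7 µg/L·hr
IV tail: 21.8/0.292 = 74.658; AUC_iv,0→∞ = 2595.7 + 74.658 = 2670.358 µg/L·hr
Trapezoidal AUC_0→8.5 (intranasal spray):
  [0→0.5]: (0.0+603.5)/2 × 0.5 = 150.875
  [0.5→1.5]: (603.5+749.5)/2 × 1 = 676.5
  [1.5→4.5]: (749.5+344.4)/2 × 3 = 1640.85
  [4.5→6.5]: (344.4+192.2)/2 × 2 = 536.6
  [6.5→8.5]: (192.2+107.2)/2 × 2 = 299.4
  Sum = 3304.225 µg/L·hr
intranasal spray tail: 107.2/0.292 = 367.123; AUC_ev,0→∞ = 3304.225 + 367.123 = 3671.348 µg/L·hr
F = (AUC_ev/D_ev)/(AUC_iv/D_iv) = (3671.348/150)/(2670.358/100) = 24.4757/26.70358 = 0.9166

F = 0.92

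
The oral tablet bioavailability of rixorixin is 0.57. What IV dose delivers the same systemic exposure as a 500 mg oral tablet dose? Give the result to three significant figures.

D_iv = 285 mg

Systemic exposure from an extravascular dose = F × D_ev, so the equivalent IV dose is F × D_ev.
D_iv = F × D_ev = 0.57 × 500 = 285 mg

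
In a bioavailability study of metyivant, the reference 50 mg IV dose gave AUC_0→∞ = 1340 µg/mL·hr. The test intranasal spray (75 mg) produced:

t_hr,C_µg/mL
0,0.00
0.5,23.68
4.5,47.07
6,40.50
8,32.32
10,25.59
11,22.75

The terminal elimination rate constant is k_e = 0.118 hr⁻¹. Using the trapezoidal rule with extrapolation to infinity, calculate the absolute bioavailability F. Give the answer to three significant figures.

Trapezoidal AUC_0→11 (intranasal spray):
  [0→0.5]: (0.00+23.68)/2 × 0.5 = 5.92
  [0.5→4.5]: (23.68+47.07)/2 × 4 = 141.5
  [4.5→6]: (47.07+40.50)/2 × 1.5 = 65.6775
  [6→8]: (40.50+32.32)/2 × 2 = 72.82
  [8→10]: (32.32+25.59)/2 × 2 = 57.91
  [10→11]: (25.59+22.75)/2 × 1 = 24.17
  Sum = 367.9975 µg/mL·hr
Tail: C_last/k_e = 22.75/0.118 = 192.797
AUC_0→∞ (intranasal spray) = 367.9975 + 192.797 = 560.7945 µg/mL·hr
F = (AUC_ev/D_ev)/(AUC_iv/D_iv) = (560.7945/75)/(1340/50) = 7.47726/26.8 = 0.2790

F = 0.279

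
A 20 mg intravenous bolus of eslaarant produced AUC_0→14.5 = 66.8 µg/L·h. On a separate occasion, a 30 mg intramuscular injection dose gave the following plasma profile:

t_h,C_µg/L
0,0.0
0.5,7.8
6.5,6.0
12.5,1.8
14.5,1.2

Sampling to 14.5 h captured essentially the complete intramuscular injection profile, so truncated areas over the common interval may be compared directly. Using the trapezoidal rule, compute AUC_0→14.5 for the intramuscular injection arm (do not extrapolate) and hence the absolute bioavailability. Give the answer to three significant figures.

Trapezoidal AUC_0→14.5 (intramuscular injection):
  [0→0.5]: (0.0+7.8)/2 × 0.5 = 1.95
  [0.5→6.5]: (7.8+6.0)/2 × 6 = 41.4
  [6.5→12.5]: (6.0+1.8)/2 × 6 = 23.4
  [12.5→14.5]: (1.8+1.2)/2 × 2 = 3.0
  Sum = 69.75 µg/L·h
F = (AUC_ev/D_ev)/(AUC_iv/D_iv) = (69.75/30)/(66.8/20) = 2.325/3.34 = 0.6961

F = 0.696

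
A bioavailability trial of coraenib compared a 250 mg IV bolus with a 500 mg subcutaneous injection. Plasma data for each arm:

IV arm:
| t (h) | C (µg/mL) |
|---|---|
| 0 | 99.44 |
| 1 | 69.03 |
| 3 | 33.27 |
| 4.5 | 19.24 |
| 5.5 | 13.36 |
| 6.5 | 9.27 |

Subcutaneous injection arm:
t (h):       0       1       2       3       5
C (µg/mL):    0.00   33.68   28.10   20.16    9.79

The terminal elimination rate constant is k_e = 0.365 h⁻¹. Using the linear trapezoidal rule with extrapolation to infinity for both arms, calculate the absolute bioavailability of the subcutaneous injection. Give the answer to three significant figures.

Trapezoidal AUC_0→6.5 (IV):
  [0→1]: (99.44+69.03)/2 × 1 = 84.235
  [1→3]: (69.03+33.27)/2 × 2 = 102.3
  [3→4.5]: (33.27+19.24)/2 × 1.5 = 39.3825
  [4.5→5.5]: (19.24+13.36)/2 × 1 = 16.3
  [5.5→6.5]: (13.36+9.27)/2 × 1 = 11.315
  Sum = 253.5325 µg/mL·h
IV tail: 9.27/0.365 = 25.397; AUC_iv,0→∞ = 253.5325 + 25.397 = 278.9295 µg/mL·h
Trapezoidal AUC_0→5 (subcutaneous injection):
  [0→1]: (0.00+33.68)/2 × 1 = 16.84
  [1→2]: (33.68+28.10)/2 × 1 = 30.89
  [2→3]: (28.10+20.16)/2 × 1 = 24.13
  [3→5]: (20.16+9.79)/2 × 2 = 29.95
  Sum = 101.81 µg/mL·h
subcutaneous injection tail: 9.79/0.365 = 26.822; AUC_ev,0→∞ = 101.81 + 26.822 = 128.632 µg/mL·h
F = (AUC_ev/D_ev)/(AUC_iv/D_iv) = (128.632/500)/(278.9295/250) = 0.257264/1.115718 = 0.2306

F = 0.231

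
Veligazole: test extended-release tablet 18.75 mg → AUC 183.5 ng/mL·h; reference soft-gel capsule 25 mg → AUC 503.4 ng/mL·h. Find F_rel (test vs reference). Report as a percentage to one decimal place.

F_rel = (AUC_test/D_test) / (AUC_ref/D_ref)
      = (183.5/18.75) / (503.4/25)
      = 9.78667 / 20.136 = 0.4860 = 48.60%

F_rel = 48.6%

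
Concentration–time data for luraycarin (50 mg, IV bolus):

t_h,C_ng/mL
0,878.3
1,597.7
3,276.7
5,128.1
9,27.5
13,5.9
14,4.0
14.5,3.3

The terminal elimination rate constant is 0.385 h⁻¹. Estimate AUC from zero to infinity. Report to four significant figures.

Trapezoidal AUC_0→14.5:
  [0→1]: (878.3+597.7)/2 × 1 = 738.0
  [1→3]: (597.7+276.7)/2 × 2 = 874.4
  [3→5]: (276.7+128.1)/2 × 2 = 404.8
  [5→9]: (128.1+27.5)/2 × 4 = 311.2
  [9→13]: (27.5+5.9)/2 × 4 = 66.8
  [13→14]: (5.9+4.0)/2 × 1 = 4.95
  [14→14.5]: (4.0+3.3)/2 × 0.5 = 1.825
  Sum = 2401.975 ng/mL·h
Extrapolated tail: C_last / k_e = 3.3 / 0.385 = 8.571
AUC_0→∞ = 2401.975 + 8.571 = 2410.546 ng/mL·h

AUC = 2411 ng/mL·h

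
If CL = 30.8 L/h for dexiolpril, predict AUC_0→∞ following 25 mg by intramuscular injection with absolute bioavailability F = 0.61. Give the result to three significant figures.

AUC = 0.495 mg/L·h

AUC_0→∞ = F × Dose / CL
        = 0.61 × 25 / 30.8 = 0.49513 mg/L·h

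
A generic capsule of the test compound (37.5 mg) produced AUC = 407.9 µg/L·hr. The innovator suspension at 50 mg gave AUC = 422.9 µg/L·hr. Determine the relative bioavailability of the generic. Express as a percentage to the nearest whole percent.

F_rel = (AUC_test/D_test) / (AUC_ref/D_ref)
      = (407.9/37.5) / (422.9/50)
      = 10.8773 / 8.458 = 1.2860 = 128.60%

F_rel = 129%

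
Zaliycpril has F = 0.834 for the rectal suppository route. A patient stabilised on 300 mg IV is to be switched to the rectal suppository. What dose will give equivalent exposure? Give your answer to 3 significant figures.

D_rectal = 360 mg

For equal systemic exposure: F × D_ev = D_iv
D_ev = D_iv / F = 300 / 0.834 = 359.712 mg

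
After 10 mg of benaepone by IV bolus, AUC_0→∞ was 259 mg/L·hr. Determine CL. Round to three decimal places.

CL = Dose_iv / AUC_0→∞
   = 10 / 259 = 0.03861 L/hr

CL = 0.039 L/hr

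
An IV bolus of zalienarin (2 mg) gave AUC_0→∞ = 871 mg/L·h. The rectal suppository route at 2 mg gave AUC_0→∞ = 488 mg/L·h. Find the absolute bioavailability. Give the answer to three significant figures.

F = (AUC_ev / D_ev) / (AUC_iv / D_iv)
  = (488/2) / (871/2)
  = 244 / 435.5 = 0.5603

F = 0.560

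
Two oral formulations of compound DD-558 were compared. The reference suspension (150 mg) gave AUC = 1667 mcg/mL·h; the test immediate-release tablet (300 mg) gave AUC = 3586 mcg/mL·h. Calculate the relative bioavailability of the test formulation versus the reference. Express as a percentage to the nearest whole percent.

F_rel = (AUC_test/D_test) / (AUC_ref/D_ref)
      = (3586/300) / (1667/150)
      = 11.9533 / 11.1133 = 1.0756 = 107.56%

F_rel = 108%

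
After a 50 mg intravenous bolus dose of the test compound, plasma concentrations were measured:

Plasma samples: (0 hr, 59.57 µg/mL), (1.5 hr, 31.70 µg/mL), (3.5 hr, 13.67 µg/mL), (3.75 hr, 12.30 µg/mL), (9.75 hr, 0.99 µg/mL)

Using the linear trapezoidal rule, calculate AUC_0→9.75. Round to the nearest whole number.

AUC = 157 µg/mL·hr

Trapezoidal AUC_0→9.75:
  [0→1.5]: (59.57+31.70)/2 × 1.5 = 68.4525
  [1.5→3.5]: (31.70+13.67)/2 × 2 = 45.37
  [3.5→3.75]: (13.67+12.30)/2 × 0.25 = 3.24625
  [3.75→9.75]: (12.30+0.99)/2 × 6 = 39.87
  Sum = 156.93875 µg/mL·hr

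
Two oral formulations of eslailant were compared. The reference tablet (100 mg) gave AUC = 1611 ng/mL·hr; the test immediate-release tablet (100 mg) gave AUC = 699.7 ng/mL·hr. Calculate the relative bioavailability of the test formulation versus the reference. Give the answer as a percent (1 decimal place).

F_rel = (AUC_test/D_test) / (AUC_ref/D_ref)
      = (699.7/100) / (1611/100)
      = 6.997 / 16.11 = 0.4343 = 43.43%

F_rel = 43.4%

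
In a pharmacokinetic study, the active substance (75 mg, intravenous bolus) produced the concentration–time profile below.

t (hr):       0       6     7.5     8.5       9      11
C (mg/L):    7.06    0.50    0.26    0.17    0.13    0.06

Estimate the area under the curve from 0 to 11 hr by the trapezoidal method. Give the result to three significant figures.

AUC = 23.7 mg/L·hr

Trapezoidal AUC_0→11:
  [0→6]: (7.06+0.50)/2 × 6 = 22.68
  [6→7.5]: (0.50+0.26)/2 × 1.5 = 0.57
  [7.5→8.5]: (0.26+0.17)/2 × 1 = 0.215
  [8.5→9]: (0.17+0.13)/2 × 0.5 = 0.075
  [9→11]: (0.13+0.06)/2 × 2 = 0.19
  Sum = 23.73 mg/L·hr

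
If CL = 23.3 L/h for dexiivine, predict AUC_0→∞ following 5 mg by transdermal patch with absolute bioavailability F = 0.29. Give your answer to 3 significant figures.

AUC_0→∞ = F × Dose / CL
        = 0.29 × 5 / 23.3 = 0.0622318 mg/L·h

AUC = 0.0622 mg/L·h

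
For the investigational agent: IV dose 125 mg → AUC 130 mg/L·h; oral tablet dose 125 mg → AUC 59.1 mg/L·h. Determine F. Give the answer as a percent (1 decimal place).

F = (AUC_ev / D_ev) / (AUC_iv / D_iv)
  = (59.1/125) / (130/125)
  = 0.4728 / 1.04 = 0.4546
  = 45.46%

F = 45.5%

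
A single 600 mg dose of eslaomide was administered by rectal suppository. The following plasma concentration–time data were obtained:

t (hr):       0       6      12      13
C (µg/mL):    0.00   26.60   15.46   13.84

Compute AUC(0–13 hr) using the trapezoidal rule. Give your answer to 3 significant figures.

Trapezoidal AUC_0→13:
  [0→6]: (0.00+26.60)/2 × 6 = 79.8
  [6→12]: (26.60+15.46)/2 × 6 = 126.18
  [12→13]: (15.46+13.84)/2 × 1 = 14.65
  Sum = 220.63 µg/mL·hr

AUC = 221 µg/mL·hr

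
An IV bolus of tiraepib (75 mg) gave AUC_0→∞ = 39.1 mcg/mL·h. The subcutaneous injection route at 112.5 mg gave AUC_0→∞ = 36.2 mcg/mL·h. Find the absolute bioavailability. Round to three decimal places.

F = (AUC_ev / D_ev) / (AUC_iv / D_iv)
  = (36.2/112.5) / (39.1/75)
  = 0.321778 / 0.521333 = 0.6172

F = 0.617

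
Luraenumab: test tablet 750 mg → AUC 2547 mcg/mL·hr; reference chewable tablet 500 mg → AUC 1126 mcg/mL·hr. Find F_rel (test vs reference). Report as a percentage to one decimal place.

F_rel = (AUC_test/D_test) / (AUC_ref/D_ref)
      = (2547/750) / (1126/500)
      = 3.396 / 2.252 = 1.5080 = 150.80%

F_rel = 150.8%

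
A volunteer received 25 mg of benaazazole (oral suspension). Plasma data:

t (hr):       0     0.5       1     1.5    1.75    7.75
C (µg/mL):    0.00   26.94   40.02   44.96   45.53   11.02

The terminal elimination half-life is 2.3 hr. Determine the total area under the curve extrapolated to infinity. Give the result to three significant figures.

AUC = 262 µg/mL·hr

Trapezoidal AUC_0→7.75:
  [0→0.5]: (0.00+26.94)/2 × 0.5 = 6.735
  [0.5→1]: (26.94+40.02)/2 × 0.5 = 16.74
  [1→1.5]: (40.02+44.96)/2 × 0.5 = 21.245
  [1.5→1.75]: (44.96+45.53)/2 × 0.25 = 11.31125
  [1.75→7.75]: (45.53+11.02)/2 × 6 = 169.65
  Sum = 225.68125 µg/mL·hr
k_e = ln2 / t½ = 0.693147 / 2.3 = 0.3014 hr^-1
Extrapolated tail: C_last / k_e = 11.02 / 0.3014 = 36.563
AUC_0→∞ = 225.68125 + 36.563 = 262.24425 µg/mL·hr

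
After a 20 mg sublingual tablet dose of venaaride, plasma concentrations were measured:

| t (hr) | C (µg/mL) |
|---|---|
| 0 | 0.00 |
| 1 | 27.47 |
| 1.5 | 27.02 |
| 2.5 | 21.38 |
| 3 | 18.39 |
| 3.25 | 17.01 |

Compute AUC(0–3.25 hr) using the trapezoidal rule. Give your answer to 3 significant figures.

Trapezoidal AUC_0→3.25:
  [0→1]: (0.00+27.47)/2 × 1 = 13.735
  [1→1.5]: (27.47+27.02)/2 × 0.5 = 13.6225
  [1.5→2.5]: (27.02+21.38)/2 × 1 = 24.2
  [2.5→3]: (21.38+18.39)/2 × 0.5 = 9.9425
  [3→3.25]: (18.39+17.01)/2 × 0.25 = 4.425
  Sum = 65.925 µg/mL·hr

AUC = 65.9 µg/mL·hr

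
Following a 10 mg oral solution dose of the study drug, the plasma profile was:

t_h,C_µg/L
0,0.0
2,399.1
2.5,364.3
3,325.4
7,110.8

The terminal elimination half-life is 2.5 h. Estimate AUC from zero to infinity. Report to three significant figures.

Trapezoidal AUC_0→7:
  [0→2]: (0.0+399.1)/2 × 2 = 399.1
  [2→2.5]: (399.1+364.3)/2 × 0.5 = 190.85
  [2.5→3]: (364.3+325.4)/2 × 0.5 = 172.425
  [3→7]: (325.4+110.8)/2 × 4 = 872.4
  Sum = 1634.775 µg/L·h
k_e = ln2 / t½ = 0.693147 / 2.5 = 0.2773 h^-1
Extrapolated tail: C_last / k_e = 110.8 / 0.2773 = 399.567
AUC_0→∞ = 1634.775 + 399.567 = 2034.342 µg/L·h

AUC = 2030 µg/L·h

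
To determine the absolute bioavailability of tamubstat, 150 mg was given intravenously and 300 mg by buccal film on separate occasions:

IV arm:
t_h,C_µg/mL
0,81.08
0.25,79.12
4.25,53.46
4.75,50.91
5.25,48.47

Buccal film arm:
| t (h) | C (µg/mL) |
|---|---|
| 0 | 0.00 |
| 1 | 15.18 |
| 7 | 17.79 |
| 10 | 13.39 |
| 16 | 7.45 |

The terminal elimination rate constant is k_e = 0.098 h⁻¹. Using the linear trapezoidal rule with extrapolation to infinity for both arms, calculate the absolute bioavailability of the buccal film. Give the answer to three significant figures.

Trapezoidal AUC_0→5.25 (IV):
  [0→0.25]: (81.08+79.12)/2 × 0.25 = 20.025
  [0.25→4.25]: (79.12+53.46)/2 × 4 = 265.16
  [4.25→4.75]: (53.46+50.91)/2 × 0.5 = 26.0925
  [4.75→5.25]: (50.91+48.47)/2 × 0.5 = 24.845
  Sum = 336.1225 µg/mL·h
IV tail: 48.47/0.098 = 494.592; AUC_iv,0→∞ = 336.1225 + 494.592 = 830.7145 µg/mL·h
Trapezoidal AUC_0→16 (buccal film):
  [0→1]: (0.00+15.18)/2 × 1 = 7.59
  [1→7]: (15.18+17.79)/2 × 6 = 98.91
  [7→10]: (17.79+13.39)/2 × 3 = 46.77
  [10→16]: (13.39+7.45)/2 × 6 = 62.52
  Sum = 215.79 µg/mL·h
buccal film tail: 7.45/0.098 = 76.020; AUC_ev,0→∞ = 215.79 + 76.020 = 291.81 µg/mL·h
F = (AUC_ev/D_ev)/(AUC_iv/D_iv) = (291.81/300)/(830.7145/150) = 0.9727/5.5381 = 0.1756

F = 0.176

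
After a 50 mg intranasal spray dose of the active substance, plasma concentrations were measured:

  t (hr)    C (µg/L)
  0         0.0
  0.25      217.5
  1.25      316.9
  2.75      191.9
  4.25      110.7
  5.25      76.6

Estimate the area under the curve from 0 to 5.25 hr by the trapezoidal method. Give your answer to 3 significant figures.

Trapezoidal AUC_0→5.25:
  [0→0.25]: (0.0+217.5)/2 × 0.25 = 27.1875
  [0.25→1.25]: (217.5+316.9)/2 × 1 = 267.2
  [1.25→2.75]: (316.9+191.9)/2 × 1.5 = 381.6
  [2.75→4.25]: (191.9+110.7)/2 × 1.5 = 226.95
  [4.25→5.25]: (110.7+76.6)/2 × 1 = 93.65
  Sum = 996.5875 µg/L·hr

AUC = 997 µg/L·hr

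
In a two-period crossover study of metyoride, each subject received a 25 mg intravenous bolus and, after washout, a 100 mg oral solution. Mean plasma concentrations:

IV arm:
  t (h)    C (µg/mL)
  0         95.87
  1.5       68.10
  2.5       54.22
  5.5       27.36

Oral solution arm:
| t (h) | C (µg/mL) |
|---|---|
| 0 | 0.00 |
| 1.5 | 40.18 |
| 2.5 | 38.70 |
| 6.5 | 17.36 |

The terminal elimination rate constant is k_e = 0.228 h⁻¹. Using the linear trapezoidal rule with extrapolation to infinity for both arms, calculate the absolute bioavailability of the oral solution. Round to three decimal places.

F = 0.151

Trapezoidal AUC_0→5.5 (IV):
  [0→1.5]: (95.87+68.10)/2 × 1.5 = 122.9775
  [1.5→2.5]: (68.10+54.22)/2 × 1 = 61.16
  [2.5→5.5]: (54.22+27.36)/2 × 3 = 122.37
  Sum = 306.5075 µg/mL·h
IV tail: 27.36/0.228 = 120.000; AUC_iv,0→∞ = 306.5075 + 120.000 = 426.5075 µg/mL·h
Trapezoidal AUC_0→6.5 (oral solution):
  [0→1.5]: (0.00+40.18)/2 × 1.5 = 30.135
  [1.5→2.5]: (40.18+38.70)/2 × 1 = 39.44
  [2.5→6.5]: (38.70+17.36)/2 × 4 = 112.12
  Sum = 181.695 µg/mL·h
oral solution tail: 17.36/0.228 = 76.140; AUC_ev,0→∞ = 181.695 + 76.140 = 257.835 µg/mL·h
F = (AUC_ev/D_ev)/(AUC_iv/D_iv) = (257.835/100)/(426.5075/25) = 2.57835/17.0603 = 0.1511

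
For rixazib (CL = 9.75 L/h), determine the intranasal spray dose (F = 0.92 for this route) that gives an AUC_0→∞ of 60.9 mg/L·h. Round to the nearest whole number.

Dose = CL × AUC_0→∞ / F
     = 9.75 × 60.9 / 0.92 = 645.408 mg

Dose = 645 mg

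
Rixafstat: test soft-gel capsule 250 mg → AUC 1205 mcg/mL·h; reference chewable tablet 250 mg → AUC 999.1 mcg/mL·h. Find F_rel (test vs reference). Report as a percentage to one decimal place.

F_rel = (AUC_test/D_test) / (AUC_ref/D_ref)
      = (1205/250) / (999.1/250)
      = 4.82 / 3.9964 = 1.2061 = 120.61%

F_rel = 120.6%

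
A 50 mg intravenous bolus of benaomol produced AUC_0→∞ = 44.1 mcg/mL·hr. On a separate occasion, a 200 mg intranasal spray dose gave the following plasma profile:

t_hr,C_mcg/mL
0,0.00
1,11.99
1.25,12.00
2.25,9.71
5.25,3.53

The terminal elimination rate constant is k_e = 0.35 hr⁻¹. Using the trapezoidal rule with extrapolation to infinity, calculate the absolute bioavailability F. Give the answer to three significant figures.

F = 0.282

Trapezoidal AUC_0→5.25 (intranasal spray):
  [0→1]: (0.00+11.99)/2 × 1 = 5.995
  [1→1.25]: (11.99+12.00)/2 × 0.25 = 2.99875
  [1.25→2.25]: (12.00+9.71)/2 × 1 = 10.855
  [2.25→5.25]: (9.71+3.53)/2 × 3 = 19.86
  Sum = 39.70875 mcg/mL·hr
Tail: C_last/k_e = 3.53/0.35 = 10.086
AUC_0→∞ (intranasal spray) = 39.70875 + 10.086 = 49.79475 mcg/mL·hr
F = (AUC_ev/D_ev)/(AUC_iv/D_iv) = (49.79475/200)/(44.1/50) = 0.24897375/0.882 = 0.2823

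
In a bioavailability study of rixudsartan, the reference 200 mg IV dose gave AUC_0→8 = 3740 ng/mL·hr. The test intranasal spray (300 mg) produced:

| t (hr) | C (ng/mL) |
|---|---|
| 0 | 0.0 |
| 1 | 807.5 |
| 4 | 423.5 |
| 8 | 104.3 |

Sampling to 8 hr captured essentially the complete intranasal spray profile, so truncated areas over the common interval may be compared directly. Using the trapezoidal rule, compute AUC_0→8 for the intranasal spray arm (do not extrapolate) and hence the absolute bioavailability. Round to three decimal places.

F = 0.589

Trapezoidal AUC_0→8 (intranasal spray):
  [0→1]: (0.0+807.5)/2 × 1 = 403.75
  [1→4]: (807.5+423.5)/2 × 3 = 1846.5
  [4→8]: (423.5+104.3)/2 × 4 = 1055.6
  Sum = 3305.85 ng/mL·hr
F = (AUC_ev/D_ev)/(AUC_iv/D_iv) = (3305.85/300)/(3740/200) = 11.0195/18.7 = 0.5893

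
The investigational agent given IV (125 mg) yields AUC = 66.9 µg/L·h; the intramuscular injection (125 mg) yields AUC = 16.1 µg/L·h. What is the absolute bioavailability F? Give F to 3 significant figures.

F = 0.241

F = (AUC_ev / D_ev) / (AUC_iv / D_iv)
  = (16.1/125) / (66.9/125)
  = 0.1288 / 0.5352 = 0.2407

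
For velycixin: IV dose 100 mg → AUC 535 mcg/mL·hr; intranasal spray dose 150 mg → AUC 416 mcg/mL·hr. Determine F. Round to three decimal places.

F = (AUC_ev / D_ev) / (AUC_iv / D_iv)
  = (416/150) / (535/100)
  = 2.77333 / 5.35 = 0.5184

F = 0.518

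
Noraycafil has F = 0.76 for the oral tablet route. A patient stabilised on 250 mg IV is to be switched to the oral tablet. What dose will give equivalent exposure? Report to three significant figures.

D_oral = 329 mg

For equal systemic exposure: F × D_ev = D_iv
D_ev = D_iv / F = 250 / 0.76 = 328.947 mg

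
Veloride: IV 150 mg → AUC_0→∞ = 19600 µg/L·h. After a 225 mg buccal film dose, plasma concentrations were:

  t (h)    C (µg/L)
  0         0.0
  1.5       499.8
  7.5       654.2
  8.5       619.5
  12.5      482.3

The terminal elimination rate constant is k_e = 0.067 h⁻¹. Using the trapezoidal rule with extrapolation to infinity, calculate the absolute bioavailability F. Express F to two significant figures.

Trapezoidal AUC_0→12.5 (buccal film):
  [0→1.5]: (0.0+499.8)/2 × 1.5 = 374.85
  [1.5→7.5]: (499.8+654.2)/2 × 6 = 3462.0
  [7.5→8.5]: (654.2+619.5)/2 × 1 = 636.85
  [8.5→12.5]: (619.5+482.3)/2 × 4 = 2203.6
  Sum = 6677.3 µg/L·h
Tail: C_last/k_e = 482.3/0.067 = 7198.507
AUC_0→∞ (buccal film) = 6677.3 + 7198.507 = 13875.807 µg/L·h
F = (AUC_ev/D_ev)/(AUC_iv/D_iv) = (13875.807/225)/(19600/150) = 61.6703/130.667 = 0.4720

F = 0.47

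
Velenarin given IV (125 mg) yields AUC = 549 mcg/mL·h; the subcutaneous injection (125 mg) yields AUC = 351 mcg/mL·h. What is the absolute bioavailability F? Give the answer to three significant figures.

F = 0.639

F = (AUC_ev / D_ev) / (AUC_iv / D_iv)
  = (351/125) / (549/125)
  = 2.808 / 4.392 = 0.6393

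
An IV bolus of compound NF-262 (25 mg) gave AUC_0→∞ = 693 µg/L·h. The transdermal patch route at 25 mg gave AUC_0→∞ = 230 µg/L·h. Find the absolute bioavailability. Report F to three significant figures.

F = (AUC_ev / D_ev) / (AUC_iv / D_iv)
  = (230/25) / (693/25)
  = 9.2 / 27.72 = 0.3319

F = 0.332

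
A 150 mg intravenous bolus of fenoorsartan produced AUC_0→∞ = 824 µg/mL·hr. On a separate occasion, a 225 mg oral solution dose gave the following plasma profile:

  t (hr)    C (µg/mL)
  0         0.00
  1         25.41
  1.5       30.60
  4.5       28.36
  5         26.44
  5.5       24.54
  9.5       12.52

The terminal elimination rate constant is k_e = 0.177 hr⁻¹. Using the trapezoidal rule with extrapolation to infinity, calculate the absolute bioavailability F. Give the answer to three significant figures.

Trapezoidal AUC_0→9.5 (oral solution):
  [0→1]: (0.00+25.41)/2 × 1 = 12.705
  [1→1.5]: (25.41+30.60)/2 × 0.5 = 14.0025
  [1.5→4.5]: (30.60+28.36)/2 × 3 = 88.44
  [4.5→5]: (28.36+26.44)/2 × 0.5 = 13.7
  [5→5.5]: (26.44+24.54)/2 × 0.5 = 12.745
  [5.5→9.5]: (24.54+12.52)/2 × 4 = 74.12
  Sum = 215.7125 µg/mL·hr
Tail: C_last/k_e = 12.52/0.177 = 70.734
AUC_0→∞ (oral solution) = 215.7125 + 70.734 = 286.4465 µg/mL·hr
F = (AUC_ev/D_ev)/(AUC_iv/D_iv) = (286.4465/225)/(824/150) = 1.2731/5.49333 = 0.2318

F = 0.232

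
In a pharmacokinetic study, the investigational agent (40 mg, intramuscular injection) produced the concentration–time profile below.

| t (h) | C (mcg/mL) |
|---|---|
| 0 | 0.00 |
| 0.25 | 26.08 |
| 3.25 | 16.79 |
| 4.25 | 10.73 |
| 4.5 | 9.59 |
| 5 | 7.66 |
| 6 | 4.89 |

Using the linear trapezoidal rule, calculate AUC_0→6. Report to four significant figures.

AUC = 94.45 mcg/mL·h

Trapezoidal AUC_0→6:
  [0→0.25]: (0.00+26.08)/2 × 0.25 = 3.26
  [0.25→3.25]: (26.08+16.79)/2 × 3 = 64.305
  [3.25→4.25]: (16.79+10.73)/2 × 1 = 13.76
  [4.25→4.5]: (10.73+9.59)/2 × 0.25 = 2.54
  [4.5→5]: (9.59+7.66)/2 × 0.5 = 4.3125
  [5→6]: (7.66+4.89)/2 × 1 = 6.275
  Sum = 94.4525 mcg/mL·h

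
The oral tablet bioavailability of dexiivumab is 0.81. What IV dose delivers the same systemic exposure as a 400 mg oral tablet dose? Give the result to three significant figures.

Systemic exposure from an extravascular dose = F × D_ev, so the equivalent IV dose is F × D_ev.
D_iv = F × D_ev = 0.81 × 400 = 324 mg

D_iv = 324 mg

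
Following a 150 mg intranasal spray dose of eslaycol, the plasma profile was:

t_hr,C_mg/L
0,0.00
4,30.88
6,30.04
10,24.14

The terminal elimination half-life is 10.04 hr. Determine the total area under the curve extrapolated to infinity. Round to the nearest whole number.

Trapezoidal AUC_0→10:
  [0→4]: (0.00+30.88)/2 × 4 = 61.76
  [4→6]: (30.88+30.04)/2 × 2 = 60.92
  [6→10]: (30.04+24.14)/2 × 4 = 108.36
  Sum = 231.04 mg/L·hr
k_e = ln2 / t½ = 0.693147 / 10.04 = 0.0690 hr^-1
Extrapolated tail: C_last / k_e = 24.14 / 0.069 = 349.855
AUC_0→∞ = 231.04 + 349.855 = 580.895 mg/L·hr

AUC = 581 mg/L·hr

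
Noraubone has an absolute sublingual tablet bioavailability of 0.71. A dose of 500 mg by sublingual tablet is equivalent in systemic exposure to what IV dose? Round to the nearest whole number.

Systemic exposure from an extravascular dose = F × D_ev, so the equivalent IV dose is F × D_ev.
D_iv = F × D_ev = 0.71 × 500 = 355 mg

D_iv = 355 mg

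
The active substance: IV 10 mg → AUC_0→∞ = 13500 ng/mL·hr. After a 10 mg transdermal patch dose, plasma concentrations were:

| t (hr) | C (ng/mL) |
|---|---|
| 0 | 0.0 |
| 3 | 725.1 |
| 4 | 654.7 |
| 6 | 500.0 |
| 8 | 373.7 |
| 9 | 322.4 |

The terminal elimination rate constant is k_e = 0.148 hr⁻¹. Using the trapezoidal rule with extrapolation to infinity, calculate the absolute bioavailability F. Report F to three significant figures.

Trapezoidal AUC_0→9 (transdermal patch):
  [0→3]: (0.0+725.1)/2 × 3 = 1087.65
  [3→4]: (725.1+654.7)/2 × 1 = 689.9
  [4→6]: (654.7+500.0)/2 × 2 = 1154.7
  [6→8]: (500.0+373.7)/2 × 2 = 873.7
  [8→9]: (373.7+322.4)/2 × 1 = 348.05
  Sum = 4154.0 ng/mL·hr
Tail: C_last/k_e = 322.4/0.148 = 2178.378
AUC_0→∞ (transdermal patch) = 4154.0 + 2178.378 = 6332.378 ng/mL·hr
F = (AUC_ev/D_ev)/(AUC_iv/D_iv) = (6332.378/10)/(13500/10) = 633.2378/1350 = 0.4691

F = 0.469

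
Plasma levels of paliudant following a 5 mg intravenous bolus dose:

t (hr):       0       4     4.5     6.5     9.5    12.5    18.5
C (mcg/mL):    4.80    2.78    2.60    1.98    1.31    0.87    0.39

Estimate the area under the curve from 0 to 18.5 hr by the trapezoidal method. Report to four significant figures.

Trapezoidal AUC_0→18.5:
  [0→4]: (4.80+2.78)/2 × 4 = 15.16
  [4→4.5]: (2.78+2.60)/2 × 0.5 = 1.345
  [4.5→6.5]: (2.60+1.98)/2 × 2 = 4.58
  [6.5→9.5]: (1.98+1.31)/2 × 3 = 4.935
  [9.5→12.5]: (1.31+0.87)/2 × 3 = 3.27
  [12.5→18.5]: (0.87+0.39)/2 × 6 = 3.78
  Sum = 33.07 mcg/mL·hr

AUC = 33.07 mcg/mL·hr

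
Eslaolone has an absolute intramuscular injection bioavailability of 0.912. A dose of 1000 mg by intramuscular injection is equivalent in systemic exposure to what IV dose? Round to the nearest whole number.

Systemic exposure from an extravascular dose = F × D_ev, so the equivalent IV dose is F × D_ev.
D_iv = F × D_ev = 0.912 × 1000 = 912 mg

D_iv = 912 mg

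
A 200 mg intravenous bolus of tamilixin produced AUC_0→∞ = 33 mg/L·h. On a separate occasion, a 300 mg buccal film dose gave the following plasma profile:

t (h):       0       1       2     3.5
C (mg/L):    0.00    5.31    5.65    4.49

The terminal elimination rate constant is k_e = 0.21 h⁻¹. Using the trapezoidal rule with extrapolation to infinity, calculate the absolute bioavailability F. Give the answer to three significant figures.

F = 0.750

Trapezoidal AUC_0→3.5 (buccal film):
  [0→1]: (0.00+5.31)/2 × 1 = 2.655
  [1→2]: (5.31+5.65)/2 × 1 = 5.48
  [2→3.5]: (5.65+4.49)/2 × 1.5 = 7.605
  Sum = 15.74 mg/L·h
Tail: C_last/k_e = 4.49/0.21 = 21.381
AUC_0→∞ (buccal film) = 15.74 + 21.381 = 37.121 mg/L·h
F = (AUC_ev/D_ev)/(AUC_iv/D_iv) = (37.121/300)/(33/200) = 0.123737/0.165 = 0.7499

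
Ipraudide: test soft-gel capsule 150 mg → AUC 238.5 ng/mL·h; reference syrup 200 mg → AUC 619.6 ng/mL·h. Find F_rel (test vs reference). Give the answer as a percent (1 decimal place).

F_rel = (AUC_test/D_test) / (AUC_ref/D_ref)
      = (238.5/150) / (619.6/200)
      = 1.59 / 3.098 = 0.5132 = 51.32%

F_rel = 51.3%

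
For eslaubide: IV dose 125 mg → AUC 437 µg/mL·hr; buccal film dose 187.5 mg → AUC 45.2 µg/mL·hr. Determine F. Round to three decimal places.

F = (AUC_ev / D_ev) / (AUC_iv / D_iv)
  = (45.2/187.5) / (437/125)
  = 0.241067 / 3.496 = 0.0690

F = 0.069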